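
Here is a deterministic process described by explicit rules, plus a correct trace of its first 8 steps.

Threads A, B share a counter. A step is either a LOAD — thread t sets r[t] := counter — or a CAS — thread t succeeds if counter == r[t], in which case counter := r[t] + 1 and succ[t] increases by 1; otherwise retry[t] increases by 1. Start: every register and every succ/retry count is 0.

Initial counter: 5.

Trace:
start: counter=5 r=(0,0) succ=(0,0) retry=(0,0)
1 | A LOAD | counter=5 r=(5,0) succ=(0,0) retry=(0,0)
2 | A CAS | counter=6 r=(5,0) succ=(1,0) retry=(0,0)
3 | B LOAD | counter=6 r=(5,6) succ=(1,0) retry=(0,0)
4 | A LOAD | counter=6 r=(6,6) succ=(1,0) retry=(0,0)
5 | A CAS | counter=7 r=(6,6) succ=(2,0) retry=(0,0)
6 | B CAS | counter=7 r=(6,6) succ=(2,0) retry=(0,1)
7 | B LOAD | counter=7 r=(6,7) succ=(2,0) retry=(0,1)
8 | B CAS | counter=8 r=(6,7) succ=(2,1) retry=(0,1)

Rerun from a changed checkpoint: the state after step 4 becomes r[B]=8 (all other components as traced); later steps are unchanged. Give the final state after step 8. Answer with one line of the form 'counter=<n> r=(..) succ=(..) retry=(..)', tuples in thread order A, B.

state after step 4 := counter=6 r=(6,8) succ=(1,0) retry=(0,0)
5 | A CAS | counter=7 r=(6,8) succ=(2,0) retry=(0,0)
6 | B CAS | counter=7 r=(6,8) succ=(2,0) retry=(0,1)
7 | B LOAD | counter=7 r=(6,7) succ=(2,0) retry=(0,1)
8 | B CAS | counter=8 r=(6,7) succ=(2,1) retry=(0,1)

counter=8 r=(6,7) succ=(2,1) retry=(0,1)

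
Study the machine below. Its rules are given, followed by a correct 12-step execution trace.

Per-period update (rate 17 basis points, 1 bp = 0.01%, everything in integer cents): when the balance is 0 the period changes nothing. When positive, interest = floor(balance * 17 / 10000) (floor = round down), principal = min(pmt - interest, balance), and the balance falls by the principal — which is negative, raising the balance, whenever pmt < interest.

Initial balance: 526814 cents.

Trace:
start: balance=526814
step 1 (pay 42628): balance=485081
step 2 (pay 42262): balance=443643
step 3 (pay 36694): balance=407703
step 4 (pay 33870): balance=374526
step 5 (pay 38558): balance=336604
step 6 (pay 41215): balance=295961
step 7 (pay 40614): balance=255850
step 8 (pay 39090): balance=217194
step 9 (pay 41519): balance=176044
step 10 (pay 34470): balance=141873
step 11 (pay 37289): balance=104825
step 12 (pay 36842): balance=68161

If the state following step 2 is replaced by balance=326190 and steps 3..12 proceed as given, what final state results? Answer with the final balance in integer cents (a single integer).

0

state after step 2 := balance=326190
step 3 (pay 36694): balance=290050
step 4 (pay 33870): balance=256673
step 5 (pay 38558): balance=218551
step 6 (pay 41215): balance=177707
step 7 (pay 40614): balance=137395
step 8 (pay 39090): balance=98538
step 9 (pay 41519): balance=57186
step 10 (pay 34470): balance=22813
step 11 (pay 37289): balance=0
step 12 (pay 36842): balance=0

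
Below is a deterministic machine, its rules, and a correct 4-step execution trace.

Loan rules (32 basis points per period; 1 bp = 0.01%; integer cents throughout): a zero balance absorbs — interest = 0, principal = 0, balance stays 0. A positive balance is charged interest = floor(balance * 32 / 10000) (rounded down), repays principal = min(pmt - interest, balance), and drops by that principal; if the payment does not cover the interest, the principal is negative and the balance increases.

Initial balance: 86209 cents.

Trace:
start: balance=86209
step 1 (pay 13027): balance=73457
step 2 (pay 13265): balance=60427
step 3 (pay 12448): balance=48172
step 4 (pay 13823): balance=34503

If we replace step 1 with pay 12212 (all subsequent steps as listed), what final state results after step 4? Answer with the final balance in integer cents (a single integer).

35324

(re-executing from step 1 with the substitution; state before step 1: balance=86209)
step 1 (pay 12212): balance=74272
step 2 (pay 13265): balance=61244
step 3 (pay 12448): balance=48991
step 4 (pay 13823): balance=35324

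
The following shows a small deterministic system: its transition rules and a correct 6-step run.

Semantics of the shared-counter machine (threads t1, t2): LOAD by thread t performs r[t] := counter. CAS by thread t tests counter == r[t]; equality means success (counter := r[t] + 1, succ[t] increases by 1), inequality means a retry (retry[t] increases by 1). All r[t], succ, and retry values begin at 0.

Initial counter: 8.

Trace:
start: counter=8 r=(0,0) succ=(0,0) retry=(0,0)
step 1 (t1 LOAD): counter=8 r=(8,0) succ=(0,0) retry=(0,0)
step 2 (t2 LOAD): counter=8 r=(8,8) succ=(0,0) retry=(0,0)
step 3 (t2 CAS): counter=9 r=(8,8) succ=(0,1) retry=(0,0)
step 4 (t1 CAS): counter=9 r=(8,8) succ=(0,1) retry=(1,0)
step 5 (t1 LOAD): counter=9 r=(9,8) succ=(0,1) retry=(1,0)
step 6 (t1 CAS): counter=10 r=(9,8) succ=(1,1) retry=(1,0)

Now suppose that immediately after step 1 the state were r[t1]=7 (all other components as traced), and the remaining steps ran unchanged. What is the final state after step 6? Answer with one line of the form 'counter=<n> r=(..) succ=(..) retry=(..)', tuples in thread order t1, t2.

counter=10 r=(9,8) succ=(1,1) retry=(1,0)

state after step 1 := counter=8 r=(7,0) succ=(0,0) retry=(0,0)
step 2 (t2 LOAD): counter=8 r=(7,8) succ=(0,0) retry=(0,0)
step 3 (t2 CAS): counter=9 r=(7,8) succ=(0,1) retry=(0,0)
step 4 (t1 CAS): counter=9 r=(7,8) succ=(0,1) retry=(1,0)
step 5 (t1 LOAD): counter=9 r=(9,8) succ=(0,1) retry=(1,0)
step 6 (t1 CAS): counter=10 r=(9,8) succ=(1,1) retry=(1,0)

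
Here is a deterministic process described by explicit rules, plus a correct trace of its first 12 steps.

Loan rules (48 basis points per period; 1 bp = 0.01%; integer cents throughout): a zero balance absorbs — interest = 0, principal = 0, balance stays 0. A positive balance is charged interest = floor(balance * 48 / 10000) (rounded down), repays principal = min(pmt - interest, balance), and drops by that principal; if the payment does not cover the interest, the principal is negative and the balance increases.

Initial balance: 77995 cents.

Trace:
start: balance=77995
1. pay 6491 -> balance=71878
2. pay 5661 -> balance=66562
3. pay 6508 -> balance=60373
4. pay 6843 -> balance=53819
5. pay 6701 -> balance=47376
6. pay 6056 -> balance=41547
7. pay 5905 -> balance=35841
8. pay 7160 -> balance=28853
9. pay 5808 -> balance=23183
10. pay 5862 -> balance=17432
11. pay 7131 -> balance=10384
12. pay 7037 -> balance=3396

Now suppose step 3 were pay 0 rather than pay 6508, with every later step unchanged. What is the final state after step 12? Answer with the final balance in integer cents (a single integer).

10190

(re-executing from step 3 with the substitution; state before step 3: balance=66562)
3. pay 0 -> balance=66881
4. pay 6843 -> balance=60359
5. pay 6701 -> balance=53947
6. pay 6056 -> balance=48149
7. pay 5905 -> balance=42475
8. pay 7160 -> balance=35518
9. pay 5808 -> balance=29880
10. pay 5862 -> balance=24161
11. pay 7131 -> balance=17145
12. pay 7037 -> balance=10190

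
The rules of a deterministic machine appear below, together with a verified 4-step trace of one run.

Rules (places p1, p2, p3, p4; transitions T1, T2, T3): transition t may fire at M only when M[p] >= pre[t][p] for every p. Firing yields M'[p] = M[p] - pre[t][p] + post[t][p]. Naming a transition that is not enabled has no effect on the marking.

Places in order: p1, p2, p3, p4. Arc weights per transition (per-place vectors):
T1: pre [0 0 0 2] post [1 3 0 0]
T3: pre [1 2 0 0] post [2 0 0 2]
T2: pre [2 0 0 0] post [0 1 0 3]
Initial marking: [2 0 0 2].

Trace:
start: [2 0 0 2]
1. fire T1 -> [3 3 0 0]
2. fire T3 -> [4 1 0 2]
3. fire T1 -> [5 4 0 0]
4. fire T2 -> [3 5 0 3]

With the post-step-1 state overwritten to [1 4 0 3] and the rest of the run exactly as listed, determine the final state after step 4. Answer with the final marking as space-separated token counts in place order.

1 6 0 6

state after step 1 := [1 4 0 3]
2. fire T3 -> [2 2 0 5]
3. fire T1 -> [3 5 0 3]
4. fire T2 -> [1 6 0 6]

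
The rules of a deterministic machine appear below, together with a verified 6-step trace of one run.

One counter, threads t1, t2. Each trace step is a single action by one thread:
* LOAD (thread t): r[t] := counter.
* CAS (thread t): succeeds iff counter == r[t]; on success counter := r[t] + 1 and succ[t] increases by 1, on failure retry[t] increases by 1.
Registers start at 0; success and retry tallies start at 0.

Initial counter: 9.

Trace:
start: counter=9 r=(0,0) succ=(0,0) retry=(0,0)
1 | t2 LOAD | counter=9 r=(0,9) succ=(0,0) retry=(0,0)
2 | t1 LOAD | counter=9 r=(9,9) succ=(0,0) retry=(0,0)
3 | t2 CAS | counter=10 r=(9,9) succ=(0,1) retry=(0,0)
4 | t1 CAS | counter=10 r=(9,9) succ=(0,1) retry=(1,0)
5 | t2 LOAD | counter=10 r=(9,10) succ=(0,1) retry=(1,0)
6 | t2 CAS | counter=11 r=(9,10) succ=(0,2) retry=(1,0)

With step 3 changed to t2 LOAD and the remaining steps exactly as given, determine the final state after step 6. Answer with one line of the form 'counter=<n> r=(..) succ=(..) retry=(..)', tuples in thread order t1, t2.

(re-executing from step 3 with the substitution; state before step 3: counter=9 r=(9,9) succ=(0,0) retry=(0,0))
3 | t2 LOAD | counter=9 r=(9,9) succ=(0,0) retry=(0,0)
4 | t1 CAS | counter=10 r=(9,9) succ=(1,0) retry=(0,0)
5 | t2 LOAD | counter=10 r=(9,10) succ=(1,0) retry=(0,0)
6 | t2 CAS | counter=11 r=(9,10) succ=(1,1) retry=(0,0)

counter=11 r=(9,10) succ=(1,1) retry=(0,0)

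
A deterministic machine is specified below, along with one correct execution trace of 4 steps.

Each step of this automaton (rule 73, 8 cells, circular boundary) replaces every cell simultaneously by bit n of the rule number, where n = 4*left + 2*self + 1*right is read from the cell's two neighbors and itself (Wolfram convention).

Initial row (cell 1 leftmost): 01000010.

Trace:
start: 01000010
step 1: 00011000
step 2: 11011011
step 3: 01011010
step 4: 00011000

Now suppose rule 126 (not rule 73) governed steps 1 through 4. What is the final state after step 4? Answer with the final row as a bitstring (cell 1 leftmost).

(re-executing steps 1..4 under rule 126; state before step 1: 01000010)
step 1: 11100111
step 2: 00111100
step 3: 01100110
step 4: 11111111

11111111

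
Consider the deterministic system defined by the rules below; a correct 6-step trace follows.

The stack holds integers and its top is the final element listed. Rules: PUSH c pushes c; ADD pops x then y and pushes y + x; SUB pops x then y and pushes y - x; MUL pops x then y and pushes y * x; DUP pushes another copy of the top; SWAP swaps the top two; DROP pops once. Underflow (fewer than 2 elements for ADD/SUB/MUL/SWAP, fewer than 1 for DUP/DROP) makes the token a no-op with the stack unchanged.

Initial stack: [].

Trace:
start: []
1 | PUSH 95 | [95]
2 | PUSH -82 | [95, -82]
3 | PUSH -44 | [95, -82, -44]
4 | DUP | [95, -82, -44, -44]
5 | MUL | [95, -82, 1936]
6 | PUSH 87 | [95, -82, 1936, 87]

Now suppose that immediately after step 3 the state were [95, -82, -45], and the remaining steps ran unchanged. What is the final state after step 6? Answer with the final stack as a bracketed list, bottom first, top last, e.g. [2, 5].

state after step 3 := [95, -82, -45]
4 | DUP | [95, -82, -45, -45]
5 | MUL | [95, -82, 2025]
6 | PUSH 87 | [95, -82, 2025, 87]

[95, -82, 2025, 87]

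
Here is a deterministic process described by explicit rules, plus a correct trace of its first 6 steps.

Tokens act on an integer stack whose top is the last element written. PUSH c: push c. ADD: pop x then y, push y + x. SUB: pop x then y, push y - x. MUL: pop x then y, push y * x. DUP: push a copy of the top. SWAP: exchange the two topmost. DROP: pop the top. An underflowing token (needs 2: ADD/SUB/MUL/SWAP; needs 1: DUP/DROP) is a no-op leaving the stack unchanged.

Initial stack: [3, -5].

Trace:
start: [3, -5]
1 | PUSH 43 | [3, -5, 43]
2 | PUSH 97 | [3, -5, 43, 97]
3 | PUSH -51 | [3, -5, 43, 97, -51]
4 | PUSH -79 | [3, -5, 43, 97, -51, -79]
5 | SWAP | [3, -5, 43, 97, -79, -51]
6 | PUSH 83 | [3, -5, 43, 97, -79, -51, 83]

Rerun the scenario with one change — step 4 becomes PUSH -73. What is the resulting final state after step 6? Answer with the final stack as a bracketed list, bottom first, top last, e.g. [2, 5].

(re-executing from step 4 with the substitution; state before step 4: [3, -5, 43, 97, -51])
4 | PUSH -73 | [3, -5, 43, 97, -51, -73]
5 | SWAP | [3, -5, 43, 97, -73, -51]
6 | PUSH 83 | [3, -5, 43, 97, -73, -51, 83]

[3, -5, 43, 97, -73, -51, 83]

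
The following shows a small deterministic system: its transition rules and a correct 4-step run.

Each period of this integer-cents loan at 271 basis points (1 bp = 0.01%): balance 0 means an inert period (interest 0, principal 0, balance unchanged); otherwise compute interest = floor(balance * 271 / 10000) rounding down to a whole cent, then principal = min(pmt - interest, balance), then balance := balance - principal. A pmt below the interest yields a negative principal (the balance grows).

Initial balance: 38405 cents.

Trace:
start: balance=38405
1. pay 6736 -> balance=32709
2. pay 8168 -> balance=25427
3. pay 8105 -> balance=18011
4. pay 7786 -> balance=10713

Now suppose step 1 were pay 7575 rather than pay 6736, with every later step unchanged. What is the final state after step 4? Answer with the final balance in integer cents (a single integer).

(re-executing from step 1 with the substitution; state before step 1: balance=38405)
1. pay 7575 -> balance=31870
2. pay 8168 -> balance=24565
3. pay 8105 -> balance=17125
4. pay 7786 -> balance=9803

9803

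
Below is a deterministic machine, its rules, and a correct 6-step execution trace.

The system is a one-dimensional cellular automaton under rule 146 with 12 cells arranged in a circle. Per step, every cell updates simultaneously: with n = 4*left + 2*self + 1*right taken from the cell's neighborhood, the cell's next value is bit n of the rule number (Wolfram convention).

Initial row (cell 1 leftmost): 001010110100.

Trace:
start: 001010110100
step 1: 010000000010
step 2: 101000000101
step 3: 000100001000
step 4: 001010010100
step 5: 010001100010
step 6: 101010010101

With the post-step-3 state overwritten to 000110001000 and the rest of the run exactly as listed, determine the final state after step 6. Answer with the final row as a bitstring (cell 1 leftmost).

state after step 3 := 000110001000
step 4: 001001010100
step 5: 010110000010
step 6: 100001000101

100001000101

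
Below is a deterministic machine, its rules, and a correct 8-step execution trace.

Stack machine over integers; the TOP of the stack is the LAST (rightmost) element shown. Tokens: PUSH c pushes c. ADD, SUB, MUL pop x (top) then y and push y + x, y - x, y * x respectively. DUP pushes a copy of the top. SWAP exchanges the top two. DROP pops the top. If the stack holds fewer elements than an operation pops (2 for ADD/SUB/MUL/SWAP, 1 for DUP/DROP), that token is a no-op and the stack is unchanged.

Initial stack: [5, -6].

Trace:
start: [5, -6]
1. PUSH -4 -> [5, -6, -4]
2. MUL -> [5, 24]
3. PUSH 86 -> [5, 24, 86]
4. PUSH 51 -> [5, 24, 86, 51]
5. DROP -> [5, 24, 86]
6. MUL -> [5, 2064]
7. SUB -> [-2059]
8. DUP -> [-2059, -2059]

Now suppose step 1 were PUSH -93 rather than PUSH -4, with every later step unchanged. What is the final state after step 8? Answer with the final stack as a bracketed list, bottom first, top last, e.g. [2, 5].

[-47983, -47983]

(re-executing from step 1 with the substitution; state before step 1: [5, -6])
1. PUSH -93 -> [5, -6, -93]
2. MUL -> [5, 558]
3. PUSH 86 -> [5, 558, 86]
4. PUSH 51 -> [5, 558, 86, 51]
5. DROP -> [5, 558, 86]
6. MUL -> [5, 47988]
7. SUB -> [-47983]
8. DUP -> [-47983, -47983]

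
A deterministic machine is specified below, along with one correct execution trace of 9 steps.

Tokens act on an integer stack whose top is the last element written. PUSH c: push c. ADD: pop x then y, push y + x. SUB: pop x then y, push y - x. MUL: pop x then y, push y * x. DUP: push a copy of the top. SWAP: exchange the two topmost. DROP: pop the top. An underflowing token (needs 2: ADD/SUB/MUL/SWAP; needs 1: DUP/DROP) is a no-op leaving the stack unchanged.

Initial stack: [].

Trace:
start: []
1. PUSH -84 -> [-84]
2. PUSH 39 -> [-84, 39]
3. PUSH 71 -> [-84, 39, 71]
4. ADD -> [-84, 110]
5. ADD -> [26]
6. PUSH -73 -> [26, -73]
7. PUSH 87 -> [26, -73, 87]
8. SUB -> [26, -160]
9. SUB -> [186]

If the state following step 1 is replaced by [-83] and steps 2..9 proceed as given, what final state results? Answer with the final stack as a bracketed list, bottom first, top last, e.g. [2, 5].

[187]

state after step 1 := [-83]
2. PUSH 39 -> [-83, 39]
3. PUSH 71 -> [-83, 39, 71]
4. ADD -> [-83, 110]
5. ADD -> [27]
6. PUSH -73 -> [27, -73]
7. PUSH 87 -> [27, -73, 87]
8. SUB -> [27, -160]
9. SUB -> [187]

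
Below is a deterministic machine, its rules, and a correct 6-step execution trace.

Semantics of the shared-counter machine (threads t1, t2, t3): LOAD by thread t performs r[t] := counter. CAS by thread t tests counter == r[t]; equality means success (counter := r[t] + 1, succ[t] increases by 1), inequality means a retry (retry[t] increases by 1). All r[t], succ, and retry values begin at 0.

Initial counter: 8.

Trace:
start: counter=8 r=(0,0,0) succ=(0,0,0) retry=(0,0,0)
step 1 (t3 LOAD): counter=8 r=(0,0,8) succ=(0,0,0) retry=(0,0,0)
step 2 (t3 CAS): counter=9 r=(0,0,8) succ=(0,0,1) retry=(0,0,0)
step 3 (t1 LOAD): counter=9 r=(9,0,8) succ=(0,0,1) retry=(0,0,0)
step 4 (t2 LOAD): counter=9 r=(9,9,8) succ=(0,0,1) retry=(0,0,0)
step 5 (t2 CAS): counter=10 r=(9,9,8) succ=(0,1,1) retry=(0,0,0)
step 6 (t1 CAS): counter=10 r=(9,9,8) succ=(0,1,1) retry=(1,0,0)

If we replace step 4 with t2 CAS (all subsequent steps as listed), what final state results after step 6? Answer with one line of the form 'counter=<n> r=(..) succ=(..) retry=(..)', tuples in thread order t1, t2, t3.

counter=10 r=(9,0,8) succ=(1,0,1) retry=(0,2,0)

(re-executing from step 4 with the substitution; state before step 4: counter=9 r=(9,0,8) succ=(0,0,1) retry=(0,0,0))
step 4 (t2 CAS): counter=9 r=(9,0,8) succ=(0,0,1) retry=(0,1,0)
step 5 (t2 CAS): counter=9 r=(9,0,8) succ=(0,0,1) retry=(0,2,0)
step 6 (t1 CAS): counter=10 r=(9,0,8) succ=(1,0,1) retry=(0,2,0)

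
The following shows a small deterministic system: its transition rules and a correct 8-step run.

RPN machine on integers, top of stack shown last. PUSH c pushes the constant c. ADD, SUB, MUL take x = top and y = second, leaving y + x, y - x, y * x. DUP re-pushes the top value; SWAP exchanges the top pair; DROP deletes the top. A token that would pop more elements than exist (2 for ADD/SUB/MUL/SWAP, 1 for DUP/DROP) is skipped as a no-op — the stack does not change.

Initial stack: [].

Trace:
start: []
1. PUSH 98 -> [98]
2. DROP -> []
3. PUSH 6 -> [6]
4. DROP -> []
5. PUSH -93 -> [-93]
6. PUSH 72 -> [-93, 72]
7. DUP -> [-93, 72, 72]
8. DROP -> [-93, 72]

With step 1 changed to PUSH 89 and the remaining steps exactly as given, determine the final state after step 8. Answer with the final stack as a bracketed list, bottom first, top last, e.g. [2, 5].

[-93, 72]

(re-executing from step 1 with the substitution; state before step 1: [])
1. PUSH 89 -> [89]
2. DROP -> []
3. PUSH 6 -> [6]
4. DROP -> []
5. PUSH -93 -> [-93]
6. PUSH 72 -> [-93, 72]
7. DUP -> [-93, 72, 72]
8. DROP -> [-93, 72]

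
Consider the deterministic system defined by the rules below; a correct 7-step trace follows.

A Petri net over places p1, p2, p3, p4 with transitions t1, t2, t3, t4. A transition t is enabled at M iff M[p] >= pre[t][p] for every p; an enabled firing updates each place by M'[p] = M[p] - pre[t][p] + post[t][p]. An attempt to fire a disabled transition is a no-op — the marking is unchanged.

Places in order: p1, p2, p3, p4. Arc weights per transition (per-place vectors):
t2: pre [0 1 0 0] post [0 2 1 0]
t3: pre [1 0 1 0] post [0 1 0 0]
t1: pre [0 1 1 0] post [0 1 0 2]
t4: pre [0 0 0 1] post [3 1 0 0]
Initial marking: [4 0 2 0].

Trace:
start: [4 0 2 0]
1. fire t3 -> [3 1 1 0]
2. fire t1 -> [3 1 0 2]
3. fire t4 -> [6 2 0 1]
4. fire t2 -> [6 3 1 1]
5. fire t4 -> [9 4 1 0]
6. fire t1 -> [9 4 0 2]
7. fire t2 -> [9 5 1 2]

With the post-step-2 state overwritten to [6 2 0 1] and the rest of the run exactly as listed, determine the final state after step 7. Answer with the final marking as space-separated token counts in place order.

9 5 1 2

state after step 2 := [6 2 0 1]
3. fire t4 -> [9 3 0 0]
4. fire t2 -> [9 4 1 0]
5. fire t4 -> [9 4 1 0]
6. fire t1 -> [9 4 0 2]
7. fire t2 -> [9 5 1 2]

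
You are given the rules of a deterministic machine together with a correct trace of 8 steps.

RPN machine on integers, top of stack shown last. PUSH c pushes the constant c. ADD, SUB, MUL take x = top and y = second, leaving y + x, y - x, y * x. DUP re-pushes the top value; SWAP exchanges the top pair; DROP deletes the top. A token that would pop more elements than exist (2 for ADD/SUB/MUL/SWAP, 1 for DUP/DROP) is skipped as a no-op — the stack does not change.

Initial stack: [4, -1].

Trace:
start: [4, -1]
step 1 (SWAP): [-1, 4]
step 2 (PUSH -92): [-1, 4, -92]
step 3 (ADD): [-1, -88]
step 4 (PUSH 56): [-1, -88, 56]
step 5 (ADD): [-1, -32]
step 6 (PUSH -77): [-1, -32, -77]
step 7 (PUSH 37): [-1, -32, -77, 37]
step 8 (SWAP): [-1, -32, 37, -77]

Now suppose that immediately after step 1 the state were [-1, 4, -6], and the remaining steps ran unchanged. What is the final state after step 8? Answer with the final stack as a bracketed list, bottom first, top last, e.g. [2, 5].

[-1, 4, -42, 37, -77]

state after step 1 := [-1, 4, -6]
step 2 (PUSH -92): [-1, 4, -6, -92]
step 3 (ADD): [-1, 4, -98]
step 4 (PUSH 56): [-1, 4, -98, 56]
step 5 (ADD): [-1, 4, -42]
step 6 (PUSH -77): [-1, 4, -42, -77]
step 7 (PUSH 37): [-1, 4, -42, -77, 37]
step 8 (SWAP): [-1, 4, -42, 37, -77]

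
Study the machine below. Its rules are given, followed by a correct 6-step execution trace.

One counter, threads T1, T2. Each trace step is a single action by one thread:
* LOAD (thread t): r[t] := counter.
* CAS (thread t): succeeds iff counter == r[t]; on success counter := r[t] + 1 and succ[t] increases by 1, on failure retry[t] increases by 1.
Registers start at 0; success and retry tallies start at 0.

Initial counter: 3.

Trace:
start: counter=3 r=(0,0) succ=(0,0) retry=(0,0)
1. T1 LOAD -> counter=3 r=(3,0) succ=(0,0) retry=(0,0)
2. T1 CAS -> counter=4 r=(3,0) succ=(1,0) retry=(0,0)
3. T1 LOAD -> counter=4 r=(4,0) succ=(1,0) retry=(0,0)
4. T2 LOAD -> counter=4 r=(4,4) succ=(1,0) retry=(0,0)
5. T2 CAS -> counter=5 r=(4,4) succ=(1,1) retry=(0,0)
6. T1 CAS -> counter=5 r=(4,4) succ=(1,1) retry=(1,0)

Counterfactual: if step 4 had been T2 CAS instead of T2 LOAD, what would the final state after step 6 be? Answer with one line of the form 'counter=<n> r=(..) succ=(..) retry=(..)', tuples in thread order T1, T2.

counter=5 r=(4,0) succ=(2,0) retry=(0,2)

(re-executing from step 4 with the substitution; state before step 4: counter=4 r=(4,0) succ=(1,0) retry=(0,0))
4. T2 CAS -> counter=4 r=(4,0) succ=(1,0) retry=(0,1)
5. T2 CAS -> counter=4 r=(4,0) succ=(1,0) retry=(0,2)
6. T1 CAS -> counter=5 r=(4,0) succ=(2,0) retry=(0,2)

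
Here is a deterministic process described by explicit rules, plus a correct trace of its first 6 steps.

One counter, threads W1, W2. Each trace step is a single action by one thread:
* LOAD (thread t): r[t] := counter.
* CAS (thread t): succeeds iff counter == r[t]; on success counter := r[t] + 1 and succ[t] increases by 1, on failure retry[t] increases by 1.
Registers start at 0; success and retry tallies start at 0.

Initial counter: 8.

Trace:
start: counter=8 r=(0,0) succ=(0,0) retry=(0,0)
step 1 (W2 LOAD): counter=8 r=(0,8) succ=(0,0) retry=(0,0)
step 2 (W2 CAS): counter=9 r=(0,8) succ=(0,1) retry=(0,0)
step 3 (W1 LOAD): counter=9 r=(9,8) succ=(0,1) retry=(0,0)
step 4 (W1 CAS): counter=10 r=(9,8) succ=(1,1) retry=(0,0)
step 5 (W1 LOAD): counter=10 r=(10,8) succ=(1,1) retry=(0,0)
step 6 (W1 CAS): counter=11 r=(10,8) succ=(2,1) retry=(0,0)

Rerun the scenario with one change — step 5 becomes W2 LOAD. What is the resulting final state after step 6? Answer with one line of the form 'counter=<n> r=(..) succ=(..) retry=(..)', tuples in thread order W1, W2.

counter=10 r=(9,10) succ=(1,1) retry=(1,0)

(re-executing from step 5 with the substitution; state before step 5: counter=10 r=(9,8) succ=(1,1) retry=(0,0))
step 5 (W2 LOAD): counter=10 r=(9,10) succ=(1,1) retry=(0,0)
step 6 (W1 CAS): counter=10 r=(9,10) succ=(1,1) retry=(1,0)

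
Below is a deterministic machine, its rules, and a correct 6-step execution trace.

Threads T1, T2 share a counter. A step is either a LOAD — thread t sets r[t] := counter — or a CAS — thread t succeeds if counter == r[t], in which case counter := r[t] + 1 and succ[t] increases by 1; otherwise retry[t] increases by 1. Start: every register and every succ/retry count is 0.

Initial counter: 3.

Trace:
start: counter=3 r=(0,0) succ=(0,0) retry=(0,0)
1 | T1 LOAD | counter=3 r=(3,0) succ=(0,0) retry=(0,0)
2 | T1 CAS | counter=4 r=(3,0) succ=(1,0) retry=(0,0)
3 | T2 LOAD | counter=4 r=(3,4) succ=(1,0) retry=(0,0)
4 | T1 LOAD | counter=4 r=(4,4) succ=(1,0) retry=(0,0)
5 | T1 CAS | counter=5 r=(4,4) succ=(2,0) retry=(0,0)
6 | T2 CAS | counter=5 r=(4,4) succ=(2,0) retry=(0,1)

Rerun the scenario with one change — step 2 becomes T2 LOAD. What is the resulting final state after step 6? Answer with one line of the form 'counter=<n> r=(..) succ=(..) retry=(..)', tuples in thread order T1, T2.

(re-executing from step 2 with the substitution; state before step 2: counter=3 r=(3,0) succ=(0,0) retry=(0,0))
2 | T2 LOAD | counter=3 r=(3,3) succ=(0,0) retry=(0,0)
3 | T2 LOAD | counter=3 r=(3,3) succ=(0,0) retry=(0,0)
4 | T1 LOAD | counter=3 r=(3,3) succ=(0,0) retry=(0,0)
5 | T1 CAS | counter=4 r=(3,3) succ=(1,0) retry=(0,0)
6 | T2 CAS | counter=4 r=(3,3) succ=(1,0) retry=(0,1)

counter=4 r=(3,3) succ=(1,0) retry=(0,1)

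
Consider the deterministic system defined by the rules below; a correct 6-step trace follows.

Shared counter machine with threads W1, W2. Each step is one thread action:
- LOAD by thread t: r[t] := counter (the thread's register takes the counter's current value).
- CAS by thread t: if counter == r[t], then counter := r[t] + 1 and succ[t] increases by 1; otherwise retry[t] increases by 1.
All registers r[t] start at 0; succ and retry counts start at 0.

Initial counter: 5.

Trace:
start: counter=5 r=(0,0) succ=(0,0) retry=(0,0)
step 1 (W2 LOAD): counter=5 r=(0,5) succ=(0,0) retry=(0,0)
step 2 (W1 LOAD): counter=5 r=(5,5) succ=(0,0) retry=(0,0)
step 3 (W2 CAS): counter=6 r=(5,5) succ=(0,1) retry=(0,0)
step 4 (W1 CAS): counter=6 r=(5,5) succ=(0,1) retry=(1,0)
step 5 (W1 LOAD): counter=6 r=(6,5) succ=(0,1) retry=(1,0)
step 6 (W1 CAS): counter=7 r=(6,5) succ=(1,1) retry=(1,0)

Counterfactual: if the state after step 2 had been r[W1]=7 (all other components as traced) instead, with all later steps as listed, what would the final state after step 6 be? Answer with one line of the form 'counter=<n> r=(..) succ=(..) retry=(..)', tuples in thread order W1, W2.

state after step 2 := counter=5 r=(7,5) succ=(0,0) retry=(0,0)
step 3 (W2 CAS): counter=6 r=(7,5) succ=(0,1) retry=(0,0)
step 4 (W1 CAS): counter=6 r=(7,5) succ=(0,1) retry=(1,0)
step 5 (W1 LOAD): counter=6 r=(6,5) succ=(0,1) retry=(1,0)
step 6 (W1 CAS): counter=7 r=(6,5) succ=(1,1) retry=(1,0)

counter=7 r=(6,5) succ=(1,1) retry=(1,0)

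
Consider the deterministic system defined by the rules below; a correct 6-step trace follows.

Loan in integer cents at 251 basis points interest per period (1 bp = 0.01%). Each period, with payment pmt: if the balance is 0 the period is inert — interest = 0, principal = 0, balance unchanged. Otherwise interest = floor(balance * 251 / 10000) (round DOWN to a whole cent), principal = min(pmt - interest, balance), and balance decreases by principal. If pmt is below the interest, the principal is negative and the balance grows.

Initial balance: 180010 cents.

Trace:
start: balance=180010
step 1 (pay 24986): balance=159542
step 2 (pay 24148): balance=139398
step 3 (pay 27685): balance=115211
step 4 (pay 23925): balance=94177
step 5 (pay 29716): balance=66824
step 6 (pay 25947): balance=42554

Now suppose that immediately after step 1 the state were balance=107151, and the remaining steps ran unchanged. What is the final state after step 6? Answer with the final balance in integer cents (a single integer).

0

state after step 1 := balance=107151
step 2 (pay 24148): balance=85692
step 3 (pay 27685): balance=60157
step 4 (pay 23925): balance=37741
step 5 (pay 29716): balance=8972
step 6 (pay 25947): balance=0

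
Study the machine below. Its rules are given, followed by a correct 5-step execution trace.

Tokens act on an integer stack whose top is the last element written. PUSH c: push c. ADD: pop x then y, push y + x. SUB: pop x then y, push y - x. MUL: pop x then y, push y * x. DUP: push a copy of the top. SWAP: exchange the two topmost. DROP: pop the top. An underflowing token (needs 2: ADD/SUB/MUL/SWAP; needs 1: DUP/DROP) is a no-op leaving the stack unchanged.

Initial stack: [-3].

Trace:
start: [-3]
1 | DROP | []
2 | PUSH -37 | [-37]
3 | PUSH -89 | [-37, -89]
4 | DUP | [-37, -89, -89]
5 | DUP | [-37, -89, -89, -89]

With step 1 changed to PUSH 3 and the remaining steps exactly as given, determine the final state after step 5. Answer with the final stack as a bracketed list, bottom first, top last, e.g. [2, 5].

(re-executing from step 1 with the substitution; state before step 1: [-3])
1 | PUSH 3 | [-3, 3]
2 | PUSH -37 | [-3, 3, -37]
3 | PUSH -89 | [-3, 3, -37, -89]
4 | DUP | [-3, 3, -37, -89, -89]
5 | DUP | [-3, 3, -37, -89, -89, -89]

[-3, 3, -37, -89, -89, -89]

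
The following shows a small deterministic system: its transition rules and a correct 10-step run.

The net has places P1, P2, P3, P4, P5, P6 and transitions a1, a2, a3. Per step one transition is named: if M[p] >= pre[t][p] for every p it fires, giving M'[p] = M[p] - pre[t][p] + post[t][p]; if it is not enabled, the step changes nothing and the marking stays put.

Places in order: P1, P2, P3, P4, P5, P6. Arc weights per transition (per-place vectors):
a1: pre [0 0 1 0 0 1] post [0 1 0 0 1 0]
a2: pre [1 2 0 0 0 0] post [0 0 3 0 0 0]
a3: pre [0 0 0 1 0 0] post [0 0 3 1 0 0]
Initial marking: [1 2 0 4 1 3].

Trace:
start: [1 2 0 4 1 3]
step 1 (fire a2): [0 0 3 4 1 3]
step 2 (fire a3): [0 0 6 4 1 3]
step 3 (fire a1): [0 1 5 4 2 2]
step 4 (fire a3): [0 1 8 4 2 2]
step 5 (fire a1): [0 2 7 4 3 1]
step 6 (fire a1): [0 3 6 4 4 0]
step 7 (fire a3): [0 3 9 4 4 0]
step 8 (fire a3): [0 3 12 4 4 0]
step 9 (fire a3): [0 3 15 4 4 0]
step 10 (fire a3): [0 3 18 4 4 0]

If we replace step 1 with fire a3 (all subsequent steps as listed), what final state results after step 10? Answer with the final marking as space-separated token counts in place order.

(re-executing from step 1 with the substitution; state before step 1: [1 2 0 4 1 3])
step 1 (fire a3): [1 2 3 4 1 3]
step 2 (fire a3): [1 2 6 4 1 3]
step 3 (fire a1): [1 3 5 4 2 2]
step 4 (fire a3): [1 3 8 4 2 2]
step 5 (fire a1): [1 4 7 4 3 1]
step 6 (fire a1): [1 5 6 4 4 0]
step 7 (fire a3): [1 5 9 4 4 0]
step 8 (fire a3): [1 5 12 4 4 0]
step 9 (fire a3): [1 5 15 4 4 0]
step 10 (fire a3): [1 5 18 4 4 0]

1 5 18 4 4 0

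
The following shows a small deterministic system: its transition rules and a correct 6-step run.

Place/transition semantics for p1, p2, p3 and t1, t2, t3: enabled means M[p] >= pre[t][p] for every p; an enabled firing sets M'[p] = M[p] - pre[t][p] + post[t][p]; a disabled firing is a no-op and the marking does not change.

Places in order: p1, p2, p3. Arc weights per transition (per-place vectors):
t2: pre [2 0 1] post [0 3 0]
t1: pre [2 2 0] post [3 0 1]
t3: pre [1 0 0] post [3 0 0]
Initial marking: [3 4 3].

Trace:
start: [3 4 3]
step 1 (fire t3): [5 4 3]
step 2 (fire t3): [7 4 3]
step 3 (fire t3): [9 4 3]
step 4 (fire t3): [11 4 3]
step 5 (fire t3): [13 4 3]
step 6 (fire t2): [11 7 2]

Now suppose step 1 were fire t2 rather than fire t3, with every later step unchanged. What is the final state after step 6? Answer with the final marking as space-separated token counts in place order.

7 10 1

(re-executing from step 1 with the substitution; state before step 1: [3 4 3])
step 1 (fire t2): [1 7 2]
step 2 (fire t3): [3 7 2]
step 3 (fire t3): [5 7 2]
step 4 (fire t3): [7 7 2]
step 5 (fire t3): [9 7 2]
step 6 (fire t2): [7 10 1]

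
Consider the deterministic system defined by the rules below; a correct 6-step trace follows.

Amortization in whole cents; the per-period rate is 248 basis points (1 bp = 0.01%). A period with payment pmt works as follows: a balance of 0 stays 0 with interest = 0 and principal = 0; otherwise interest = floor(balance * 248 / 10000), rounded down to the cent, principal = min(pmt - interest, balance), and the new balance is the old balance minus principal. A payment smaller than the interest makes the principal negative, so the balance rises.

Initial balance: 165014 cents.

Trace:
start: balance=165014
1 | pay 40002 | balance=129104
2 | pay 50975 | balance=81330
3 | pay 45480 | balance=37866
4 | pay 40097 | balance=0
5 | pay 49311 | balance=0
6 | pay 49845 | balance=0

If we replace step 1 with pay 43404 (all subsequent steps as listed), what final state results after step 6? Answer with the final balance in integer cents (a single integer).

0

(re-executing from step 1 with the substitution; state before step 1: balance=165014)
1 | pay 43404 | balance=125702
2 | pay 50975 | balance=77844
3 | pay 45480 | balance=34294
4 | pay 40097 | balance=0
5 | pay 49311 | balance=0
6 | pay 49845 | balance=0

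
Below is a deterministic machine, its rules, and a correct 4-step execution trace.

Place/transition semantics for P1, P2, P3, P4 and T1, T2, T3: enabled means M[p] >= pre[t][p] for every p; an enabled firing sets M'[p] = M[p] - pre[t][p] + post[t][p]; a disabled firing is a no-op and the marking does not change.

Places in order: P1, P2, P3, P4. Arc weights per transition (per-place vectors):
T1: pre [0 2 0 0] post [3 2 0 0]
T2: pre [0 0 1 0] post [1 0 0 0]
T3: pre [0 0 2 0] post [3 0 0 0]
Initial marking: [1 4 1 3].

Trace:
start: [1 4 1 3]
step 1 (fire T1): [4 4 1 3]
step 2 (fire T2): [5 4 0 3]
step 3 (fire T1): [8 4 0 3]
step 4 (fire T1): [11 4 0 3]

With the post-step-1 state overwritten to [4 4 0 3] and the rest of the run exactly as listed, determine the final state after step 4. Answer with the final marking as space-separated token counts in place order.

state after step 1 := [4 4 0 3]
step 2 (fire T2): [4 4 0 3]
step 3 (fire T1): [7 4 0 3]
step 4 (fire T1): [10 4 0 3]

10 4 0 3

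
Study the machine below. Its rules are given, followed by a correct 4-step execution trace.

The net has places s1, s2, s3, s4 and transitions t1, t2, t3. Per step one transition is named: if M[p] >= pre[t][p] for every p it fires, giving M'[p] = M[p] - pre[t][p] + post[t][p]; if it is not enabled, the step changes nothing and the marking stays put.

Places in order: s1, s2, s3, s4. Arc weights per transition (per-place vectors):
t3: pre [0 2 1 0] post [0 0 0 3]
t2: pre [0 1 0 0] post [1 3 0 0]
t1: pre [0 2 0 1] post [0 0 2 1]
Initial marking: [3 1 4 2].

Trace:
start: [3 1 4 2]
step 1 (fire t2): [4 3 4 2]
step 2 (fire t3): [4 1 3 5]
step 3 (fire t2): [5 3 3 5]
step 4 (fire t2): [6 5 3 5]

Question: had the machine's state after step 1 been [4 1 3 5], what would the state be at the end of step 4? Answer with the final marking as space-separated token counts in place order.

state after step 1 := [4 1 3 5]
step 2 (fire t3): [4 1 3 5]
step 3 (fire t2): [5 3 3 5]
step 4 (fire t2): [6 5 3 5]

6 5 3 5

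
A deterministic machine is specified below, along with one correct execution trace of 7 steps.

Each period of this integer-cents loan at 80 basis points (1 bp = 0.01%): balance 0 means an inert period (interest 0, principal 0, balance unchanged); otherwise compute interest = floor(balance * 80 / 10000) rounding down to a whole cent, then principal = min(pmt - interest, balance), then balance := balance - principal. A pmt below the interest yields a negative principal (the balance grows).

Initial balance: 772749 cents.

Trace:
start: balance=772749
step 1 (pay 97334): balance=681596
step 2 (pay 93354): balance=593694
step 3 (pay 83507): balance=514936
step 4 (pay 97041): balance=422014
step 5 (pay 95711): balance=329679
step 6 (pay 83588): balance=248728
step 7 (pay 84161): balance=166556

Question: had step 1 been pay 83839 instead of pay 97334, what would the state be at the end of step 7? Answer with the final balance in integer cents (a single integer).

(re-executing from step 1 with the substitution; state before step 1: balance=772749)
step 1 (pay 83839): balance=695091
step 2 (pay 93354): balance=607297
step 3 (pay 83507): balance=528648
step 4 (pay 97041): balance=435836
step 5 (pay 95711): balance=343611
step 6 (pay 83588): balance=262771
step 7 (pay 84161): balance=180712

180712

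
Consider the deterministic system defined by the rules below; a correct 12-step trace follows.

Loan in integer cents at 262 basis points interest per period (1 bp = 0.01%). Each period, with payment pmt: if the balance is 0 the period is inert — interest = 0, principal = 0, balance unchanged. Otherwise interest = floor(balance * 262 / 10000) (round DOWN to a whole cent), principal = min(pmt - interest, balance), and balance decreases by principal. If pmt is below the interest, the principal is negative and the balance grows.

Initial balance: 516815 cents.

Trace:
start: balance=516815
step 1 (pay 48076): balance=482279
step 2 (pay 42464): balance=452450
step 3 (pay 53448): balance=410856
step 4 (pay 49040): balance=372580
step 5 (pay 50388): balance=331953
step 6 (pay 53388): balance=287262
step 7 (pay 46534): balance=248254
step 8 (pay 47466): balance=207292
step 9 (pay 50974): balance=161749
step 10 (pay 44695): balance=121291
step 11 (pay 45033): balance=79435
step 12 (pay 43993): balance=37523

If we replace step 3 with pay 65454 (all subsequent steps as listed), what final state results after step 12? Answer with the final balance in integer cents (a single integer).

22369

(re-executing from step 3 with the substitution; state before step 3: balance=452450)
step 3 (pay 65454): balance=398850
step 4 (pay 49040): balance=360259
step 5 (pay 50388): balance=319309
step 6 (pay 53388): balance=274286
step 7 (pay 46534): balance=234938
step 8 (pay 47466): balance=193627
step 9 (pay 50974): balance=147726
step 10 (pay 44695): balance=106901
step 11 (pay 45033): balance=64668
step 12 (pay 43993): balance=22369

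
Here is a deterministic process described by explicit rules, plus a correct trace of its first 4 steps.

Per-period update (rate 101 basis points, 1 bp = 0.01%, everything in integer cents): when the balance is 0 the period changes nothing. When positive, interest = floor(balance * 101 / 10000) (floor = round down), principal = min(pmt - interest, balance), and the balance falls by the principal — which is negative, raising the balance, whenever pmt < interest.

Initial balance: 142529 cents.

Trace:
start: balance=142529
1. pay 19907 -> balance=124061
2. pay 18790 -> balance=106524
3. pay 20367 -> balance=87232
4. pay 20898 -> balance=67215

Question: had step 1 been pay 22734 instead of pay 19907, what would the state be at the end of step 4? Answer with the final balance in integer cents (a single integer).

(re-executing from step 1 with the substitution; state before step 1: balance=142529)
1. pay 22734 -> balance=121234
2. pay 18790 -> balance=103668
3. pay 20367 -> balance=84348
4. pay 20898 -> balance=64301

64301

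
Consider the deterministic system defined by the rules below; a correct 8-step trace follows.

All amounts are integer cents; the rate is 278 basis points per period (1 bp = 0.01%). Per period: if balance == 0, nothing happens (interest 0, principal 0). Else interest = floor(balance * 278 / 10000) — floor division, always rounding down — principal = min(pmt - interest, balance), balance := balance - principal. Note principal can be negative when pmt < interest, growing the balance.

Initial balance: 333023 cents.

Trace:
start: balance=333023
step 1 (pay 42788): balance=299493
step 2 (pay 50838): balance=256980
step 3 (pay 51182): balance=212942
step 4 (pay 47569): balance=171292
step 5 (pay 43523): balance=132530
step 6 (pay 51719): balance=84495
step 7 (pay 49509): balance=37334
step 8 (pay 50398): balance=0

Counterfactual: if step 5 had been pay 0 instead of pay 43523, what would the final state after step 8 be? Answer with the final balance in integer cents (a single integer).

35229

(re-executing from step 5 with the substitution; state before step 5: balance=171292)
step 5 (pay 0): balance=176053
step 6 (pay 51719): balance=129228
step 7 (pay 49509): balance=83311
step 8 (pay 50398): balance=35229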